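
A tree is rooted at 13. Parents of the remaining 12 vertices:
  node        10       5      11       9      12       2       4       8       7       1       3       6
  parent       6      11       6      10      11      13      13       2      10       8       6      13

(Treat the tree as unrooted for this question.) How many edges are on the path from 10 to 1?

Walking from 10: 10 - 6 - 13 - 2 - 8 - 1. Length 5.

5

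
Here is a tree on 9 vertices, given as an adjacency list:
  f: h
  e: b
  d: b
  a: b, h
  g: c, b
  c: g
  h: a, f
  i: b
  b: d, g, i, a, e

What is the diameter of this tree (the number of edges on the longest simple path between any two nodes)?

5

Starting from f, a farthest node is c at distance 5.
One longest path: f – h – a – b – g – c.
So the diameter is 5.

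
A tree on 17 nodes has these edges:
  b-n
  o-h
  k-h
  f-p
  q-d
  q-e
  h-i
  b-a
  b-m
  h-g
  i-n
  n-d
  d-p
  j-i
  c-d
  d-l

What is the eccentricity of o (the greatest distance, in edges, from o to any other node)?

6

Distances from o peak at 6, attained at f (e also at distance 6).
o–h–i–n–d–p–f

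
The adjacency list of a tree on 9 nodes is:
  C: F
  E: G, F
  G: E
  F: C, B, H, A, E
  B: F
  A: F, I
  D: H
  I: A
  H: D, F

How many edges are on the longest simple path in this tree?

4

A longest path is I - A - F - E - G, with 4 edges.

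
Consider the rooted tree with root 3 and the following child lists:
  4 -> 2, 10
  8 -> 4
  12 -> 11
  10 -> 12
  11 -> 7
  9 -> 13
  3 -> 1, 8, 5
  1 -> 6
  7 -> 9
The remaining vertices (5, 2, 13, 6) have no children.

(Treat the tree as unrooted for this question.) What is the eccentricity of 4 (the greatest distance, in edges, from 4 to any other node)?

6

Distances from 4 peak at 6, attained at 13.
4–10–12–11–7–9–13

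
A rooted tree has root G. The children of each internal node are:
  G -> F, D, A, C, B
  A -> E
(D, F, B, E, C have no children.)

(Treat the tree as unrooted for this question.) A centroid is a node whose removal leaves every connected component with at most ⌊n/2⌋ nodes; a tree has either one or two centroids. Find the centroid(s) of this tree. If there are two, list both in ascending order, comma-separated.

G

Delete G: the remaining components have sizes 2, 1, 1, 1, 1. Max 2 ≤ 3, so G is a centroid.
Every other node leaves some component of size > 3, so the centroid is unique.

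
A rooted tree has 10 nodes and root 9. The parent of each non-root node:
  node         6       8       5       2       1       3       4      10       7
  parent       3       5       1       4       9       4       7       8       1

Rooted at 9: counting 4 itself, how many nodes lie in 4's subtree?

4

The subtree rooted at 4 contains: 4, 2, 3, 6 — 4 nodes.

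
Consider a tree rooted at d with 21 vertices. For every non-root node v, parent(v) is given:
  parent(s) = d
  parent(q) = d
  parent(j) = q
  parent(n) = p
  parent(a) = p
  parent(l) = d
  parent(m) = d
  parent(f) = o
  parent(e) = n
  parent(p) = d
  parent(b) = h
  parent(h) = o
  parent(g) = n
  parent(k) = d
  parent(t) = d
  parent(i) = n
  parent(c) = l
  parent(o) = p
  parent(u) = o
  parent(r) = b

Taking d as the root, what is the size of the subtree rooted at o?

6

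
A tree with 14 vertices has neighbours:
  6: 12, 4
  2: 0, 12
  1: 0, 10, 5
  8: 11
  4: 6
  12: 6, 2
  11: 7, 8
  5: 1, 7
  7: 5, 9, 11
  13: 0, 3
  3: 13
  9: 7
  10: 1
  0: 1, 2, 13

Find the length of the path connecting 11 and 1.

11 – 7 – 5 – 1: 3 edges.

3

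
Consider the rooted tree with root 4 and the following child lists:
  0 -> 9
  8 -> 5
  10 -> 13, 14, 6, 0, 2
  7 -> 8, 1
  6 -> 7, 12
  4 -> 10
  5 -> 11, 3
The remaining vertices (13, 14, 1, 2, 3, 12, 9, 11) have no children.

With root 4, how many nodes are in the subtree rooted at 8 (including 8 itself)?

4

8's subtree: {8, 5, 11, 3}, size 4.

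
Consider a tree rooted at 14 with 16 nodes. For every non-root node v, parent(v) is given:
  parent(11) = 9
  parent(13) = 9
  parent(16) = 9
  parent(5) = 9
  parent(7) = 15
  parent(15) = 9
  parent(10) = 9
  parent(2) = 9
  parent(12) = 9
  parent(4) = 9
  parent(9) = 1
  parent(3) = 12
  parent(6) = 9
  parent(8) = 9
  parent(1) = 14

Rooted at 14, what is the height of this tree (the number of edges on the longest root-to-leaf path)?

The longest root-to-leaf path is 14 – 1 – 9 – 12 – 3 (4 edges).

4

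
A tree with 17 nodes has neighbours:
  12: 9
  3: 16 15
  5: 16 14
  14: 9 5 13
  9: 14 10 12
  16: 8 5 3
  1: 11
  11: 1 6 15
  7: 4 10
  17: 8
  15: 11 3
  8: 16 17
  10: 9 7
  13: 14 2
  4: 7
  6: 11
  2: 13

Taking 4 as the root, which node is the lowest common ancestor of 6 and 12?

6's ancestor chain is 6, 11, 15, 3, 16, 5, 14, 9, 10, 7, 4 and 12's is 12, 9, 10, 7, 4; they first meet at 9.

9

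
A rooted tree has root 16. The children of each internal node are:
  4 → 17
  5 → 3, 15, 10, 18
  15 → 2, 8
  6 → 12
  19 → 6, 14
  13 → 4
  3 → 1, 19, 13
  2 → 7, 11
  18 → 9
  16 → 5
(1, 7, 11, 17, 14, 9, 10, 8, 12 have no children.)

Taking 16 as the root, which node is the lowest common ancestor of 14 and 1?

3

Ancestors of 14 (toward the root): 14, 19, 3, 5, 16.
Ancestors of 1: 1, 3, 5, 16.
The deepest node appearing in both lists is 3.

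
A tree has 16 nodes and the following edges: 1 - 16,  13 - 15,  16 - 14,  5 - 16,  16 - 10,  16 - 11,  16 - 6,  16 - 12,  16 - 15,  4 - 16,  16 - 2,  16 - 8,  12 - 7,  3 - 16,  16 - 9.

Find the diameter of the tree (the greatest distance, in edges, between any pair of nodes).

4

A longest path is 13-15-16-12-7, with 4 edges.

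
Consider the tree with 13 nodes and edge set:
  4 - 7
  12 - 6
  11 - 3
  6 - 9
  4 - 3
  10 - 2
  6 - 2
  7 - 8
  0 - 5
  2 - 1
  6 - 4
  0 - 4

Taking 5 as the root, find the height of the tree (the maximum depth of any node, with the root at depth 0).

A deepest node is 10, reached by 5–0–4–6–2–10.
That path has 5 edges, so the height is 5.

5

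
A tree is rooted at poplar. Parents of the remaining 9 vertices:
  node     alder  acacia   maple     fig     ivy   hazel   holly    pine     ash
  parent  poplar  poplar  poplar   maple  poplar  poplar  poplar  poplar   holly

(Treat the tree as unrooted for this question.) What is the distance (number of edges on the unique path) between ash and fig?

The path is ash - holly - poplar - maple - fig, which has 4 edges.

4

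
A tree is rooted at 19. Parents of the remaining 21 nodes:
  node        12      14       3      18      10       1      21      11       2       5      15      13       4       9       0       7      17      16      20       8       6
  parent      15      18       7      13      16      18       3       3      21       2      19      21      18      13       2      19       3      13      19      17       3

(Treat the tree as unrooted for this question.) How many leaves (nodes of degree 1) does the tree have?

Degree-1 nodes: 0, 1, 4, 5, 6, 8, 9, 10, 11, 12, 14, 20 — 12 of them.

12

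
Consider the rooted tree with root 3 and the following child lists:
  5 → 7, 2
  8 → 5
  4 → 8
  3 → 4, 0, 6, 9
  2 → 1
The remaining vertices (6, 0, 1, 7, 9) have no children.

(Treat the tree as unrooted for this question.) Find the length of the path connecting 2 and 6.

5

The path is 2 – 5 – 8 – 4 – 3 – 6, which has 5 edges.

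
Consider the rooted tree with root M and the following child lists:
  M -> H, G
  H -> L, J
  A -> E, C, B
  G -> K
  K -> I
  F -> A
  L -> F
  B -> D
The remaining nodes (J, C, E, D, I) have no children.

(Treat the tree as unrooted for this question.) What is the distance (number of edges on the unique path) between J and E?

Walking from J: J - H - L - F - A - E. Length 5.

5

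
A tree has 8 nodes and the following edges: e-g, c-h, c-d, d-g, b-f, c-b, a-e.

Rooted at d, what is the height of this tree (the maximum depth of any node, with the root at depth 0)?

3

f sits deepest: d-c-b-f — 3 edges from the root.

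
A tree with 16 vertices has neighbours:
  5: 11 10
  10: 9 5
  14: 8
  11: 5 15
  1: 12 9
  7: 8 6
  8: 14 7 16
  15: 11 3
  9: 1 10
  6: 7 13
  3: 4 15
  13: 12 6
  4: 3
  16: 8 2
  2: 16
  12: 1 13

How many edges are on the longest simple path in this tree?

A longest path is 2–16–8–7–6–13–12–1–9–10–5–11–15–3–4, with 14 edges.

14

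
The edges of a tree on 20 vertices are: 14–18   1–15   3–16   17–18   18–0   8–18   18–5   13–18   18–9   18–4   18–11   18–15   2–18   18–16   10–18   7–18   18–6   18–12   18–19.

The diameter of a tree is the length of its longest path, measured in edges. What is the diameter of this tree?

4

BFS from 1 reaches 3 last, at distance 4; BFS from 3 confirms no node is farther.
Path: 1–15–18–16–3.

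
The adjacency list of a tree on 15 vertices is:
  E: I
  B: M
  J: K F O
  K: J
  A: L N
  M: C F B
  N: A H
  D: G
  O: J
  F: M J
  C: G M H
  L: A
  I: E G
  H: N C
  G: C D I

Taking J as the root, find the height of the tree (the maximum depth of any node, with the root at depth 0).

The longest root-to-leaf path is J → F → M → C → H → N → A → L (7 edges).

7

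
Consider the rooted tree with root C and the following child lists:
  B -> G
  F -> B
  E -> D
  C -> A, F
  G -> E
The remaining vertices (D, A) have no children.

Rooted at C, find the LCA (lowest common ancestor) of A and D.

A's ancestor chain is A, C and D's is D, E, G, B, F, C; they first meet at C.

C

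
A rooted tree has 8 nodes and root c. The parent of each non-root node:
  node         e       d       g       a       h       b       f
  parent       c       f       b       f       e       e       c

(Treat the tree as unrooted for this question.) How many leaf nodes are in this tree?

4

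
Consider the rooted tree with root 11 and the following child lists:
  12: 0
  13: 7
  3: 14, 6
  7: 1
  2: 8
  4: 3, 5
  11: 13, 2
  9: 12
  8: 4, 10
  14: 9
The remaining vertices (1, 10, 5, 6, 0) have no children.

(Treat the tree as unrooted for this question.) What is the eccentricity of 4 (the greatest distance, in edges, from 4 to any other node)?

6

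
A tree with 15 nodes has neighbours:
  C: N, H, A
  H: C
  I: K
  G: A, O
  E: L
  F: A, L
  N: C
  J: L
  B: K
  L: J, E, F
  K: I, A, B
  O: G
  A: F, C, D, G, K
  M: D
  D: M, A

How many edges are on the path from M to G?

3

M–D–A–G: 3 edges.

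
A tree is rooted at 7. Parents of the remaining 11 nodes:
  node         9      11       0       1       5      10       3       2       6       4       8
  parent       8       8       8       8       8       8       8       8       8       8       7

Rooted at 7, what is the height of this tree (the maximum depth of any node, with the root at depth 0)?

2

9 sits deepest: 7 → 8 → 9 — 2 edges from the root.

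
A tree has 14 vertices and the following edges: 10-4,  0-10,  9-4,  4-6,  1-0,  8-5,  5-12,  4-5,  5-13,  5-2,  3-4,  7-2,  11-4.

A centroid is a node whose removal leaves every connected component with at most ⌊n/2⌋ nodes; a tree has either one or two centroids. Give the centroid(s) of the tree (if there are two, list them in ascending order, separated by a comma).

4

Delete 4: the remaining components have sizes 6, 3, 1, 1, 1, 1. Max 6 ≤ 7, so 4 is a centroid.
Every other node leaves some component of size > 7, so the centroid is unique.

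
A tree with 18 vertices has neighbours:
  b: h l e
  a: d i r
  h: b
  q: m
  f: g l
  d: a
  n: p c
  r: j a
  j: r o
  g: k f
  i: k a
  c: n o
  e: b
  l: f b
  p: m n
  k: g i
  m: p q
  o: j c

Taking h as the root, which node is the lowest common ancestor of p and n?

n

p's ancestor chain is p, n, c, o, j, r, a, i, k, g, f, l, b, h and n's is n, c, o, j, r, a, i, k, g, f, l, b, h; they first meet at n.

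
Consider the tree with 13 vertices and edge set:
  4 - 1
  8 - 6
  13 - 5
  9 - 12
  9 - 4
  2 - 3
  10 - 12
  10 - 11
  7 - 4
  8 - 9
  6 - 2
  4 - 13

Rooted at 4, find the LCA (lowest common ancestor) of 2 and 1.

4

Path 2→root: 2 6 8 9 4; path 1→root: 1 4.
First common node: 4.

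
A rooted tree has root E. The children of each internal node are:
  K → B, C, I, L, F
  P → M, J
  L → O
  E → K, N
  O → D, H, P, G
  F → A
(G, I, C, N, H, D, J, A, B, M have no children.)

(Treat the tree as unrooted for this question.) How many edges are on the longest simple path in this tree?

6

Starting from M, a farthest node is A at distance 6.
One longest path: M-P-O-L-K-F-A.
So the diameter is 6.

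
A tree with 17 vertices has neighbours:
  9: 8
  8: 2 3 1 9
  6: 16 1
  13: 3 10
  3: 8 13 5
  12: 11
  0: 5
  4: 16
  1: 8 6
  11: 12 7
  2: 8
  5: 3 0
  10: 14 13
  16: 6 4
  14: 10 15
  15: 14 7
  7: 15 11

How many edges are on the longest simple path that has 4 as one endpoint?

12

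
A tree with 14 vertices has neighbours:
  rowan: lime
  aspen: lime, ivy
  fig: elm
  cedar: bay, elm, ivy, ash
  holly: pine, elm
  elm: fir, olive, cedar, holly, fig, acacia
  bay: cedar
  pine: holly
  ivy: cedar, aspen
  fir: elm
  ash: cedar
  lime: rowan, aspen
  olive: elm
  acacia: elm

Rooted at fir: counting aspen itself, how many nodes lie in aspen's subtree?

The subtree rooted at aspen contains: aspen, lime, rowan — 3 nodes.

3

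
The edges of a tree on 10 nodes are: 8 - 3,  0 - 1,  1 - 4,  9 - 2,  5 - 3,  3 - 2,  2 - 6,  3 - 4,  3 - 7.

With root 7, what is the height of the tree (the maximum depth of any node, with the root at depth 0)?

0 sits deepest: 7 → 3 → 4 → 1 → 0 — 4 edges from the root.

4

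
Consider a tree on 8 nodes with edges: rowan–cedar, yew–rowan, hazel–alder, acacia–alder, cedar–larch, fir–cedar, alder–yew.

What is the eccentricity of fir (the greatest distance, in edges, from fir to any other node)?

5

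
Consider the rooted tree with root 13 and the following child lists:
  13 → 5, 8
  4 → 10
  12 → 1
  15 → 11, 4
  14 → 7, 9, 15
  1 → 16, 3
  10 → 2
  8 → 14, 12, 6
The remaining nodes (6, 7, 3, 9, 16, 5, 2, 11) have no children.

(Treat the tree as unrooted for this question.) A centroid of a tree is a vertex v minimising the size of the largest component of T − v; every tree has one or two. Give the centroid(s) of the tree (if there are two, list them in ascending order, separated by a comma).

8, 14

If 14 is removed the pieces have sizes 8, 5, 1, 1, all ≤ ⌊16/2⌋ = 8.
8 is adjacent to 14 and is also a centroid (the largest component after removing it is likewise 8).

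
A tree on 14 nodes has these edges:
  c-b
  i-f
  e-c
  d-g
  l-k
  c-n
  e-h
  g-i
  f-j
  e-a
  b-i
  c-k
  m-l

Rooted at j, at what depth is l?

j → f → i → b → c → k → l — 6 edges.

6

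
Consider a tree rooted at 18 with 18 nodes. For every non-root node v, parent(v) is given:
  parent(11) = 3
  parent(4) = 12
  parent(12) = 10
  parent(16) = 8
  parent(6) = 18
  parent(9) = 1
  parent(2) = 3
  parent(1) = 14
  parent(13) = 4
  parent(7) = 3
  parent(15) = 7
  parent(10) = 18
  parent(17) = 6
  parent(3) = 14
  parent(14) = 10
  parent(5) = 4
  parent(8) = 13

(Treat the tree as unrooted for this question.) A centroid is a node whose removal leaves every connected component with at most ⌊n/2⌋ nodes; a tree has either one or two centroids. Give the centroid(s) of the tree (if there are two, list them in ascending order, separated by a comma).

Delete 10: the remaining components have sizes 8, 6, 3. Max 8 ≤ 9, so 10 is a centroid.
Every other node leaves some component of size > 9, so the centroid is unique.

10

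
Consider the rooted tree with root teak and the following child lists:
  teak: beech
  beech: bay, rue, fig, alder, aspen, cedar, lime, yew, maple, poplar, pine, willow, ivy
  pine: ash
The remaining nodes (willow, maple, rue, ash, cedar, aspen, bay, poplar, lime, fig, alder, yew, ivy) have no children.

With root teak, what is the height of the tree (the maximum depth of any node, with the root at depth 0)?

A deepest node is ash, reached by teak → beech → pine → ash.
That path has 3 edges, so the height is 3.

3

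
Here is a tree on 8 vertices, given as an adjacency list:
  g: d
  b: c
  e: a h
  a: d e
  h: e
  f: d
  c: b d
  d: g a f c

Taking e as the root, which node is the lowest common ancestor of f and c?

d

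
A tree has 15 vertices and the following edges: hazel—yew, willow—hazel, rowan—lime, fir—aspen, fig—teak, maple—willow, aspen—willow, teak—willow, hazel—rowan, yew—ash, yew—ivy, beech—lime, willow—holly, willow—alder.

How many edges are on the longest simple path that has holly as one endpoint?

Distances from holly peak at 5, attained at beech.
holly–willow–hazel–rowan–lime–beech

5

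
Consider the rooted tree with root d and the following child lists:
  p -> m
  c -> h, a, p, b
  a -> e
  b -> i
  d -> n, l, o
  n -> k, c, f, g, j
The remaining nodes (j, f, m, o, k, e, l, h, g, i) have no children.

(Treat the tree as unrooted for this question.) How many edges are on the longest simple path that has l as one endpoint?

5

Distances from l peak at 5, attained at e (i, m also at distance 5).
l–d–n–c–a–e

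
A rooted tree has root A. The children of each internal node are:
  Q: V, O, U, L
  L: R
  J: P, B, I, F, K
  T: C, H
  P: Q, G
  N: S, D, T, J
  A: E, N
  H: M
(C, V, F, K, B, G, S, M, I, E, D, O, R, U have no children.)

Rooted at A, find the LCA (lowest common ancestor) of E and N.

Ancestors of E (toward the root): E, A.
Ancestors of N: N, A.
The deepest node appearing in both lists is A.

A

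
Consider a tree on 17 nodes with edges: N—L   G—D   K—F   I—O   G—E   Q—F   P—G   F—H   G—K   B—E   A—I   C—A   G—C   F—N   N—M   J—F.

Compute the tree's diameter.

Starting from O, a farthest node is M at distance 8.
One longest path: O-I-A-C-G-K-F-N-M.
So the diameter is 8.

8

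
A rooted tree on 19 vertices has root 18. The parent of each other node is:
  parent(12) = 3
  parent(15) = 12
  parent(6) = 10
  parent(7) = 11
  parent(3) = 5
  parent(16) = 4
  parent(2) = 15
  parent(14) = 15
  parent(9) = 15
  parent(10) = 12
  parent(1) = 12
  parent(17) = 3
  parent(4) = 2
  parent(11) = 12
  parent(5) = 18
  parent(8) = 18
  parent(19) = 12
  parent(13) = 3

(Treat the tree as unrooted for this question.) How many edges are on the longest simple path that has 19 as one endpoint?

5

A farthest node from 19 is 16 (8 also at distance 5).
The path 19-12-15-2-4-16 has 5 edges.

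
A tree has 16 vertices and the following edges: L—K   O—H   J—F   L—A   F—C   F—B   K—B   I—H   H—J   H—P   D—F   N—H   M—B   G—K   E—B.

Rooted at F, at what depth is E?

2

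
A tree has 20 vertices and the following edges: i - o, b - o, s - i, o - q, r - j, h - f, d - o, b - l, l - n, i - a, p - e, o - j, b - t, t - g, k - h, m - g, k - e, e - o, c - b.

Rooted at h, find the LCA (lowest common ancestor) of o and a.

o

o's ancestor chain is o, e, k, h and a's is a, i, o, e, k, h; they first meet at o.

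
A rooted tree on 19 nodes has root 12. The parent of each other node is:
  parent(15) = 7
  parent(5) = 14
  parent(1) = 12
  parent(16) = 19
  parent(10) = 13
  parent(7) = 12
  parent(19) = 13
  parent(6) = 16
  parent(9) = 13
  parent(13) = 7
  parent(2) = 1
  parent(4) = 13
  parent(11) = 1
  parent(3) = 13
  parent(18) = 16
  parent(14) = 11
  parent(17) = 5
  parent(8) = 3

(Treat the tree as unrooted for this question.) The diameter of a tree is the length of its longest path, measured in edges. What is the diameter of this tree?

10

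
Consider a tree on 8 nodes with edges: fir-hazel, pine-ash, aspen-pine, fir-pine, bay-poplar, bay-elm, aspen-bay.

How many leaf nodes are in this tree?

4

Exactly 4 nodes have a single neighbour: ash, elm, hazel, poplar.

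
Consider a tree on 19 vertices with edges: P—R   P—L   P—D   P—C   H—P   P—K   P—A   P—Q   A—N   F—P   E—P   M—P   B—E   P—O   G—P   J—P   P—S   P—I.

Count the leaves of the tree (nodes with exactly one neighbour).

The leaves are B, C, D, F, G, H, I, J, K, L, M, N, O, Q, R, S.
That is 16 leaves.

16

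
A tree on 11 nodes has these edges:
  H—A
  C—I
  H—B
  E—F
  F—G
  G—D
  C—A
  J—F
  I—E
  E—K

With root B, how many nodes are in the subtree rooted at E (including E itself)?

Descendants of E (including itself): E, F, K, G, J, D. That's 6.

6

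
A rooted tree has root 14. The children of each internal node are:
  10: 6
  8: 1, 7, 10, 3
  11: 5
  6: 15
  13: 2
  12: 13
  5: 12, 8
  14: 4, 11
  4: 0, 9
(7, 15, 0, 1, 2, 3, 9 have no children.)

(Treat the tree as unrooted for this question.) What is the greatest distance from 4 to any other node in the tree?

7

Distances from 4 peak at 7, attained at 15.
4-14-11-5-8-10-6-15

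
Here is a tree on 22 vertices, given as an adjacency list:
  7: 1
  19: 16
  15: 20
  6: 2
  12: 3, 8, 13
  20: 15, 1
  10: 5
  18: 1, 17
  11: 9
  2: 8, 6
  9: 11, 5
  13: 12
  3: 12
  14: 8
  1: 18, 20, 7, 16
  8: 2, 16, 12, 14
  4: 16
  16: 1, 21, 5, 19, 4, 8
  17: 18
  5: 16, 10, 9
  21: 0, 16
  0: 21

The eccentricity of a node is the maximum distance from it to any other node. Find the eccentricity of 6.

Distances from 6 peak at 6, attained at 17 (11, 15 also at distance 6).
6 – 2 – 8 – 16 – 1 – 18 – 17

6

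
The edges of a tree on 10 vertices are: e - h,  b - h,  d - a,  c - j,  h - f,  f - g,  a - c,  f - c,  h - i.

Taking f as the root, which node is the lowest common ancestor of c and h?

Path c→root: c f; path h→root: h f.
First common node: f.

f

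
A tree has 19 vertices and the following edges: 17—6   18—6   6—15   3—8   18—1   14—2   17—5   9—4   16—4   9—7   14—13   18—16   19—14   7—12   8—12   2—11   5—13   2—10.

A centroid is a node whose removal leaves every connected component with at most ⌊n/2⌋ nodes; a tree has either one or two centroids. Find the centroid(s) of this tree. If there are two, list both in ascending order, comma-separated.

6

Delete 6: the remaining components have sizes 9, 8, 1. Max 9 ≤ 9, so 6 is a centroid.
Every other node leaves some component of size > 9, so the centroid is unique.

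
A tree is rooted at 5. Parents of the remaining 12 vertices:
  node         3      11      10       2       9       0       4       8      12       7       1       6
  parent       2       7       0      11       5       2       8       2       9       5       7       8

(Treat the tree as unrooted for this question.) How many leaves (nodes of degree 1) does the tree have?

6

The leaves are 1, 3, 4, 6, 10, 12.
That is 6 leaves.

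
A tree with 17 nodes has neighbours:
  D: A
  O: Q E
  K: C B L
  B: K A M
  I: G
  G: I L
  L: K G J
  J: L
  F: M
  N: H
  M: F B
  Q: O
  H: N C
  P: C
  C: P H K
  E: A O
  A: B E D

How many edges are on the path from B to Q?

Walking from B: B–A–E–O–Q. Length 4.

4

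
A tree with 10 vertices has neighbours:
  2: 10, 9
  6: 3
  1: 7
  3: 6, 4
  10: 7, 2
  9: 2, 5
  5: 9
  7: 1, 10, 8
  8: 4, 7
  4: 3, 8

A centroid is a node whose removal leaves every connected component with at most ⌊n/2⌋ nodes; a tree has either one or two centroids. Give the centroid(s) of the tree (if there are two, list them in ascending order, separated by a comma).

Delete 7: the remaining components have sizes 4, 4, 1. Max 4 ≤ 5, so 7 is a centroid.
Every other node leaves some component of size > 5, so the centroid is unique.

7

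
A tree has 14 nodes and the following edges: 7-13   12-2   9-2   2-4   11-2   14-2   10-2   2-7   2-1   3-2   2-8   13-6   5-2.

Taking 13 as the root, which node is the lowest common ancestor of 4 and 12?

2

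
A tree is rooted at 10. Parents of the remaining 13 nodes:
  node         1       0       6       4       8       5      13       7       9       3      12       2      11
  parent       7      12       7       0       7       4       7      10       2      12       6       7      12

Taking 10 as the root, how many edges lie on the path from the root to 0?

4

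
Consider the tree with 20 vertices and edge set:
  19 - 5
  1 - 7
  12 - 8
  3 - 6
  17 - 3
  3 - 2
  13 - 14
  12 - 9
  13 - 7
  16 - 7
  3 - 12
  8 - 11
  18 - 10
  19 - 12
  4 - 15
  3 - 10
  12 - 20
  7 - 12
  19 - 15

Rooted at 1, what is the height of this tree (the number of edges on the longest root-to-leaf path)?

A deepest node is 18, reached by 1 – 7 – 12 – 3 – 10 – 18.
That path has 5 edges, so the height is 5.

5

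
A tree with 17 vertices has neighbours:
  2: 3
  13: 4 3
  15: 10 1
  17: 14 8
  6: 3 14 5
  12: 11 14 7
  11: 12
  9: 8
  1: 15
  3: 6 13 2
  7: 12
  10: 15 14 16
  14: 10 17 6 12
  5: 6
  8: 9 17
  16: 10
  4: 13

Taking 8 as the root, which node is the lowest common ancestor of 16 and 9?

Ancestors of 16 (toward the root): 16, 10, 14, 17, 8.
Ancestors of 9: 9, 8.
The deepest node appearing in both lists is 8.

8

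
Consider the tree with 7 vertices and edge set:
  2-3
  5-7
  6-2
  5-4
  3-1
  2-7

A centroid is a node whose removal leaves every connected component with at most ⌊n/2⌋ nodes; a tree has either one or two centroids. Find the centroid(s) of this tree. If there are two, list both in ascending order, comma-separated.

2

Removing 2 splits the tree into components of sizes 3, 2, 1; the largest is 3 ≤ ⌊7/2⌋ = 3.
No neighbour of 2 does as well, so 2 is the unique centroid.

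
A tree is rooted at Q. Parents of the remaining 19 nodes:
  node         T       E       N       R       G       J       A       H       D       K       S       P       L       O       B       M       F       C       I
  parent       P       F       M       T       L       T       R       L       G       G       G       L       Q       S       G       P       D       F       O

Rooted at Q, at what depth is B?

Climbing from B to the root: B – G – L – Q. That's 3 steps.

3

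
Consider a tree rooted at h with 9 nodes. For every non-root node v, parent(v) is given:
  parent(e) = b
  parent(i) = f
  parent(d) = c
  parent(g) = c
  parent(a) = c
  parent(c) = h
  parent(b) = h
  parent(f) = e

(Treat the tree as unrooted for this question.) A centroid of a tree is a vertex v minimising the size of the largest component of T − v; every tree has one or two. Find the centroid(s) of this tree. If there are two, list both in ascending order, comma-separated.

h

If h is removed the pieces have sizes 4, 4, all ≤ ⌊9/2⌋ = 4.
Every other node leaves some component of size > 4, so the centroid is unique.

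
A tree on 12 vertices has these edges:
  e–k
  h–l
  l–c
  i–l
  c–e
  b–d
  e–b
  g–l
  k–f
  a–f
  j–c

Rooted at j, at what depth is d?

Climbing from d to the root: d → b → e → c → j. That's 4 steps.

4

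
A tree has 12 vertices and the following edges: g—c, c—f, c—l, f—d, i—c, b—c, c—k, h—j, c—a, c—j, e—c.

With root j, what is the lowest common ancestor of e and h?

j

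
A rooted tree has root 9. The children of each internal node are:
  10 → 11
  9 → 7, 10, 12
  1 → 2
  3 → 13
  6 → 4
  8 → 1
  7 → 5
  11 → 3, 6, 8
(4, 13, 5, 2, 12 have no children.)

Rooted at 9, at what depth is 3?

9 – 10 – 11 – 3 — 3 edges.

3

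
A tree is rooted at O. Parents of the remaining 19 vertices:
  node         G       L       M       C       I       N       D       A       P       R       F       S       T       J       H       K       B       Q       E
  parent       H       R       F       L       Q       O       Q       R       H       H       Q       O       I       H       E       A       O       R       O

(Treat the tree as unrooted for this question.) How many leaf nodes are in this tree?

11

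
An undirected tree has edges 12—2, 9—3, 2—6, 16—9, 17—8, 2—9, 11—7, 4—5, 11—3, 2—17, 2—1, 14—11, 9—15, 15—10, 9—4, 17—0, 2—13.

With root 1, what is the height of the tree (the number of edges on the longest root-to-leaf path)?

5

A deepest node is 7, reached by 1-2-9-3-11-7.
That path has 5 edges, so the height is 5.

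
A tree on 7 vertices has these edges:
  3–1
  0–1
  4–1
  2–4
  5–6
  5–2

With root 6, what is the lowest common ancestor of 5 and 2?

5's ancestor chain is 5, 6 and 2's is 2, 5, 6; they first meet at 5.

5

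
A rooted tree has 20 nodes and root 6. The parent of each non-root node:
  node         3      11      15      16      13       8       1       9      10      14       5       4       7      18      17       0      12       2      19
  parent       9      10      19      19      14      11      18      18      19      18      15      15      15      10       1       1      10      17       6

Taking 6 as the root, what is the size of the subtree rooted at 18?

9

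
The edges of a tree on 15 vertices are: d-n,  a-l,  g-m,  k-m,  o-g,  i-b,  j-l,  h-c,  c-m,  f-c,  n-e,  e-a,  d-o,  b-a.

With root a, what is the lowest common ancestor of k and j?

k's ancestor chain is k, m, g, o, d, n, e, a and j's is j, l, a; they first meet at a.

a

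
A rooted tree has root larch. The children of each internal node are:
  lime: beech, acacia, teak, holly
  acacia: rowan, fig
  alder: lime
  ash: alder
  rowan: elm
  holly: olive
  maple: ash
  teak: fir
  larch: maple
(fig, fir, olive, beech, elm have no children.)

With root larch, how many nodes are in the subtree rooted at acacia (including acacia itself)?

4

acacia's subtree: {acacia, rowan, fig, elm}, size 4.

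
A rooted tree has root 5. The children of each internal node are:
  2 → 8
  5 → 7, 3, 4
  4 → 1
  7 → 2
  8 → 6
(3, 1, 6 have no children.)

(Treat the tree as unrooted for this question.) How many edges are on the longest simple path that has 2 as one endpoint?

4

Distances from 2 peak at 4, attained at 1.
2-7-5-4-1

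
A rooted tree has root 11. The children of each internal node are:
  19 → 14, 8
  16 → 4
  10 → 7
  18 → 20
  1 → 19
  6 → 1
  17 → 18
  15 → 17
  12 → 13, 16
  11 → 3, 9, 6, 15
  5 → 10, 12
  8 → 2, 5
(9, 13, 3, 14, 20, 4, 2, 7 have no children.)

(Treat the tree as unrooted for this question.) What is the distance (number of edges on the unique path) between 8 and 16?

Walking from 8: 8 - 5 - 12 - 16. Length 3.

3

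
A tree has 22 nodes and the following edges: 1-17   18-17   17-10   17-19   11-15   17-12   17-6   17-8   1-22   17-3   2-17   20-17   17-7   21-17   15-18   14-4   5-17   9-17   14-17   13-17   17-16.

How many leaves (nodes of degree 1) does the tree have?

17

Degree-1 nodes: 2, 3, 4, 5, 6, 7, 8, 9, 10, 11, 12, 13, 16, 19, 20, 21, 22 — 17 of them.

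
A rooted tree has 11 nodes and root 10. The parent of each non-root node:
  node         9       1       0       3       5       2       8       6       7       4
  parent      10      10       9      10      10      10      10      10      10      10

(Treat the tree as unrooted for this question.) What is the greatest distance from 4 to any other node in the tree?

The node farthest from 4 is 0, via 4 – 10 – 9 – 0 — 3 edges.

3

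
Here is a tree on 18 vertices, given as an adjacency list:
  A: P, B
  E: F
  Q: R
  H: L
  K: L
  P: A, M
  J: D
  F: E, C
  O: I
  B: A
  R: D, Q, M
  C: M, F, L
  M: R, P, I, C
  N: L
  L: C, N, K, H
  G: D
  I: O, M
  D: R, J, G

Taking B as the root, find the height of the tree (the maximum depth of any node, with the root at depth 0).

A deepest node is N, reached by B–A–P–M–C–L–N.
That path has 6 edges, so the height is 6.

6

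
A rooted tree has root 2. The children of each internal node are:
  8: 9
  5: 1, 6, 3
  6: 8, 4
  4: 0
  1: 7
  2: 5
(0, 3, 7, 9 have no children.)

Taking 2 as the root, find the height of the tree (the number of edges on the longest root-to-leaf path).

The longest root-to-leaf path is 2 → 5 → 6 → 8 → 9 (4 edges).

4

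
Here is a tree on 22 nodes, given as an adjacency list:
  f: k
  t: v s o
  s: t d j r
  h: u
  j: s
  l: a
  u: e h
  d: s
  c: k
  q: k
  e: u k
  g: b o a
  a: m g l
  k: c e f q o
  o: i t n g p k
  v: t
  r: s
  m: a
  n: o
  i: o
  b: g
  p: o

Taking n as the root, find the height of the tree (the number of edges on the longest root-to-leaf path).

5

The longest root-to-leaf path is n → o → k → e → u → h (5 edges).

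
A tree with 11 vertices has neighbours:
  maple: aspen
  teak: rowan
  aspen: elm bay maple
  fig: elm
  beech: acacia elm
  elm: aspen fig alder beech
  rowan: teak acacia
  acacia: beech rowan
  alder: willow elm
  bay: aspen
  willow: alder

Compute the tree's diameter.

Starting from teak, a farthest node is maple at distance 6.
One longest path: teak–rowan–acacia–beech–elm–aspen–maple.
So the diameter is 6.

6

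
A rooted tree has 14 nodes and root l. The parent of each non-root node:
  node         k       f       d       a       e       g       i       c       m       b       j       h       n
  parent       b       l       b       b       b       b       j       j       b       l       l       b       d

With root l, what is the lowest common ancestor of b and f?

l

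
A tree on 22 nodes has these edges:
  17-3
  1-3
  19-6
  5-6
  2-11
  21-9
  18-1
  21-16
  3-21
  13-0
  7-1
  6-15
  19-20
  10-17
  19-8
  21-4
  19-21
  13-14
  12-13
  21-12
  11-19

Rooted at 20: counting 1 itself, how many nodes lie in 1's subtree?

3

1's subtree: {1, 18, 7}, size 3.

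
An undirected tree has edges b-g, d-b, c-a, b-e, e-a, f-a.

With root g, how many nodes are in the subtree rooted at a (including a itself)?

The subtree rooted at a contains: a, f, c — 3 nodes.

3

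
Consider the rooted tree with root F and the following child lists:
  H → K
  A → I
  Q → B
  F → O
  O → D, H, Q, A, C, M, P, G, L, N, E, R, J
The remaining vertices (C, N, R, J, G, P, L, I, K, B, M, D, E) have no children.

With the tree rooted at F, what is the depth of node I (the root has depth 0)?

3

F – O – A – I — 3 edges.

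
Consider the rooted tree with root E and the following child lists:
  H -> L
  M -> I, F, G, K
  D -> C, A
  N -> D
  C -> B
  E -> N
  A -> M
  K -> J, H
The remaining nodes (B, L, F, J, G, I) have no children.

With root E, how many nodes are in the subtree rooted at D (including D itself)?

12

D's subtree: {D, A, C, M, B, F, K, G, I, H, J, L}, size 12.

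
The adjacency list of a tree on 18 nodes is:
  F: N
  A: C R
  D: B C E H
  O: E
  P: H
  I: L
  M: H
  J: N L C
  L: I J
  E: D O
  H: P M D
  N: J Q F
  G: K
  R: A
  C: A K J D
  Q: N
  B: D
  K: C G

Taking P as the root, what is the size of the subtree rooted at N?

N's subtree: {N, Q, F}, size 3.

3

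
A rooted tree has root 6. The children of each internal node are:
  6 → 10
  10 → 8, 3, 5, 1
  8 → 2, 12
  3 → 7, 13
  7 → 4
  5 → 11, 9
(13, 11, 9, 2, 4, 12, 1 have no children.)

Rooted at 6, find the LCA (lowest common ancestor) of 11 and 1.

11's ancestor chain is 11, 5, 10, 6 and 1's is 1, 10, 6; they first meet at 10.

10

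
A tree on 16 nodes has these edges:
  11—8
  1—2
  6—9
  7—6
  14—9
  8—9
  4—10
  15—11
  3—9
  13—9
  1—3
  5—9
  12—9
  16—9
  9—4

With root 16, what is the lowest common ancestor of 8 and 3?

Path 8→root: 8 9 16; path 3→root: 3 9 16.
First common node: 9.

9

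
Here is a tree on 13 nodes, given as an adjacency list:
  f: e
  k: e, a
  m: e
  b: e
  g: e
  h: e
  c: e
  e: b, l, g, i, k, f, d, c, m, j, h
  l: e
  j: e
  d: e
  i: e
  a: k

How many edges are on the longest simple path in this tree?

3

BFS from a reaches g last, at distance 3; BFS from g confirms no node is farther.
Path: a–k–e–g.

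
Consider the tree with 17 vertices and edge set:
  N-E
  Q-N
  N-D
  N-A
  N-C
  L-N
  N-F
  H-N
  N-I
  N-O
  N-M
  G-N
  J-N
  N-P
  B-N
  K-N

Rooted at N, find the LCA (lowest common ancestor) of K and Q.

N

Ancestors of K (toward the root): K, N.
Ancestors of Q: Q, N.
The deepest node appearing in both lists is N.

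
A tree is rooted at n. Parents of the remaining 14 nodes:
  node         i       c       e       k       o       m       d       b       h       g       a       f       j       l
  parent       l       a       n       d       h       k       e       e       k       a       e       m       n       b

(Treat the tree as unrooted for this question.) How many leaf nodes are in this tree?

Degree-1 nodes: c, f, g, i, j, o — 6 of them.

6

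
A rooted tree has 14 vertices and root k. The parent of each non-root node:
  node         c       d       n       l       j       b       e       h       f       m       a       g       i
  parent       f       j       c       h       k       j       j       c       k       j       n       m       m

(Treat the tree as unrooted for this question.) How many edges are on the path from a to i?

The path is a - n - c - f - k - j - m - i, which has 7 edges.

7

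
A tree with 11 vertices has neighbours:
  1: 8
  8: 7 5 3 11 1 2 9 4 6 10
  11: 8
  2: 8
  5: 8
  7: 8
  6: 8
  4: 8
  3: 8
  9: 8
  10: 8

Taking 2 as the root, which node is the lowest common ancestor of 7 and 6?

8

Path 7→root: 7 8 2; path 6→root: 6 8 2.
First common node: 8.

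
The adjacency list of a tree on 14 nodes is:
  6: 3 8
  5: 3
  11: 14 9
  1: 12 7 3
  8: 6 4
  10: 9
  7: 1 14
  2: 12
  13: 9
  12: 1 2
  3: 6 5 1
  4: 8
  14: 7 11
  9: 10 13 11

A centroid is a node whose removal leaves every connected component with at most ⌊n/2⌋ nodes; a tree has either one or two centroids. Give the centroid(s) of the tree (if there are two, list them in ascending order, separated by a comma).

If 1 is removed the pieces have sizes 6, 5, 2, all ≤ ⌊14/2⌋ = 7.
No neighbour of 1 does as well, so 1 is the unique centroid.

1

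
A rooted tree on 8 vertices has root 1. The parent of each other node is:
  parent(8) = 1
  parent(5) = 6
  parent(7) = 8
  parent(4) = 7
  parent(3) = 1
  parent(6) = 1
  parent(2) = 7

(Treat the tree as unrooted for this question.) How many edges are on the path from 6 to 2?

The path is 6–1–8–7–2, which has 4 edges.

4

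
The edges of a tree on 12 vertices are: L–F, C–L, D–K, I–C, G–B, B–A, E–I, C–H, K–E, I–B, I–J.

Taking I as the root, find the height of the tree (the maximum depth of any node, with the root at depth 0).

3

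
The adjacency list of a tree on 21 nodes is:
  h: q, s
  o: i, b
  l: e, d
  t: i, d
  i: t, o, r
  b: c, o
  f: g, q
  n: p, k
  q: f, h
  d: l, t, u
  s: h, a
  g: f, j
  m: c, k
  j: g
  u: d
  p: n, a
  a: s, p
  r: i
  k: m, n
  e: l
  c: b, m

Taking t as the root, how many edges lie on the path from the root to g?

Path from t to g: t → i → o → b → c → m → k → n → p → a → s → h → q → f → g, which has 14 edges.

14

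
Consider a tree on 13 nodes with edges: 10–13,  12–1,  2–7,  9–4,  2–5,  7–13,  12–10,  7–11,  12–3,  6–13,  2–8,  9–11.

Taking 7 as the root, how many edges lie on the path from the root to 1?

Climbing from 1 to the root: 1–12–10–13–7. That's 4 steps.

4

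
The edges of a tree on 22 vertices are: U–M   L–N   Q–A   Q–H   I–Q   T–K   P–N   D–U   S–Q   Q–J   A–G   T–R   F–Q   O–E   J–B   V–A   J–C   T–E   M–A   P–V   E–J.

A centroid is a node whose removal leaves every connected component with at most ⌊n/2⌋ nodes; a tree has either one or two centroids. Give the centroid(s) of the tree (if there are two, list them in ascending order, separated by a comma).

Q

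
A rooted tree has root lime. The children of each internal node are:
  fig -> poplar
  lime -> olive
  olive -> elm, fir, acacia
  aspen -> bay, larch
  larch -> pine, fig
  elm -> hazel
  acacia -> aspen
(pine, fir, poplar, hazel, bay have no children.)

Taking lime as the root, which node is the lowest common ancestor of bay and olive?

olive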